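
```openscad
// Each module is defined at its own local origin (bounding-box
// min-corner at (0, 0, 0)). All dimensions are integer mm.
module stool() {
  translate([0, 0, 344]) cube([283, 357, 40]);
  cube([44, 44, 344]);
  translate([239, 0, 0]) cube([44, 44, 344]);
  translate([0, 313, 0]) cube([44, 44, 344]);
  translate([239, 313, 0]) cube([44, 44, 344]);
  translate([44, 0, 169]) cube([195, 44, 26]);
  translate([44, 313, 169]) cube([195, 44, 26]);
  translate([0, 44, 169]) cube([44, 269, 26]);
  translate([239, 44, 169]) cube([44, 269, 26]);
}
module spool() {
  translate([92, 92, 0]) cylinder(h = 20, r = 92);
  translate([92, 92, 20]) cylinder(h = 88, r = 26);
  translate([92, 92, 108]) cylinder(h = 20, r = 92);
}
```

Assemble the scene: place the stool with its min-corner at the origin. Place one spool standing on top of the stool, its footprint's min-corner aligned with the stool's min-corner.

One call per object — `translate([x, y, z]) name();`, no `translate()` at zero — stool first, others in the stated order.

stool();
translate([0, 0, 384]) spool();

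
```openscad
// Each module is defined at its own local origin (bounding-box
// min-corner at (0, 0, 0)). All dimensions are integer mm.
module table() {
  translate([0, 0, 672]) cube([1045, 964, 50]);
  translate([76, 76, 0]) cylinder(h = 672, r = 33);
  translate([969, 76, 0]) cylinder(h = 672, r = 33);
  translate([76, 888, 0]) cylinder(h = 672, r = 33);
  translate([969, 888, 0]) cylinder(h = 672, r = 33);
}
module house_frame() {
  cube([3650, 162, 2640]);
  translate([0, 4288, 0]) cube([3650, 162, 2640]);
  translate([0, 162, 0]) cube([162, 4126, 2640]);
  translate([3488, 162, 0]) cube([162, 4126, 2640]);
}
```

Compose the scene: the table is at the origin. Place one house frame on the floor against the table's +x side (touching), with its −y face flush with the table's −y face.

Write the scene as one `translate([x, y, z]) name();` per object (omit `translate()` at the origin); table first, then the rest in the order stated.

table();
translate([1045, 0, 0]) house_frame();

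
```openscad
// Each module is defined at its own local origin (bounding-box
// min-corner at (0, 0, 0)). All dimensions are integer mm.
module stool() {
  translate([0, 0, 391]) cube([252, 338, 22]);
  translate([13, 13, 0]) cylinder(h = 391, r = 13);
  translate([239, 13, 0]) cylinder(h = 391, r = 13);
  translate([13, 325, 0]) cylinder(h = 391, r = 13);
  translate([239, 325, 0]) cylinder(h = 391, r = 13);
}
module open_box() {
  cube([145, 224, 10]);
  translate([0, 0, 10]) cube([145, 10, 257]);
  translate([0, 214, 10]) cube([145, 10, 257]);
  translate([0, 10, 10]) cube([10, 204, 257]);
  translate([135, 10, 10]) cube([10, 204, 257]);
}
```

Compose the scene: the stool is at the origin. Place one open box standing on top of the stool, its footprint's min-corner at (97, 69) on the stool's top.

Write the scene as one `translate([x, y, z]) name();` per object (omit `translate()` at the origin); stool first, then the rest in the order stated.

stool();
translate([97, 69, 413]) open_box();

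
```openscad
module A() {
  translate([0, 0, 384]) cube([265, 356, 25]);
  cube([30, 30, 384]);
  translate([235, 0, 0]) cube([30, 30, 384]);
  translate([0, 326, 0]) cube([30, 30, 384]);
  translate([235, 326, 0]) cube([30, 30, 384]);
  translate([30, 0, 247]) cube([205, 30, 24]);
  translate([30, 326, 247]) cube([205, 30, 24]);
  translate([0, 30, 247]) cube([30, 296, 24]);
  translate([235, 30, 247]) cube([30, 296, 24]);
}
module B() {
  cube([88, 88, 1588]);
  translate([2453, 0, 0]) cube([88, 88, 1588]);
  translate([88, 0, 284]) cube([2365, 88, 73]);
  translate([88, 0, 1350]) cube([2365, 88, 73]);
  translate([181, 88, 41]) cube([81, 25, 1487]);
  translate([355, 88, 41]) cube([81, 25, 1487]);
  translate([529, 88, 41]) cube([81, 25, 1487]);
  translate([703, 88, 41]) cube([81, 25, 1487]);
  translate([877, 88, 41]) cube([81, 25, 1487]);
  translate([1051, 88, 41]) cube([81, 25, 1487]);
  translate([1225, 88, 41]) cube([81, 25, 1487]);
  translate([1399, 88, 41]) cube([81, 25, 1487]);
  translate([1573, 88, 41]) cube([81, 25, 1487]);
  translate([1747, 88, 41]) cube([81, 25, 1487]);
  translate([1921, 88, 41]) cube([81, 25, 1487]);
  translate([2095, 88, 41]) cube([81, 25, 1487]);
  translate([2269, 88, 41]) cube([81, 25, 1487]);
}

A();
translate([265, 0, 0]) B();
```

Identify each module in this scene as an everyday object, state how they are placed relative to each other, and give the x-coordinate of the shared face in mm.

The stool's +x face and the fence section's −x face are both at x = 265 mm.

A is a stool. B is a fence section. The fence section is against the stool's +x side, with their −y faces flush. The x-coordinate of the shared face is 265 mm.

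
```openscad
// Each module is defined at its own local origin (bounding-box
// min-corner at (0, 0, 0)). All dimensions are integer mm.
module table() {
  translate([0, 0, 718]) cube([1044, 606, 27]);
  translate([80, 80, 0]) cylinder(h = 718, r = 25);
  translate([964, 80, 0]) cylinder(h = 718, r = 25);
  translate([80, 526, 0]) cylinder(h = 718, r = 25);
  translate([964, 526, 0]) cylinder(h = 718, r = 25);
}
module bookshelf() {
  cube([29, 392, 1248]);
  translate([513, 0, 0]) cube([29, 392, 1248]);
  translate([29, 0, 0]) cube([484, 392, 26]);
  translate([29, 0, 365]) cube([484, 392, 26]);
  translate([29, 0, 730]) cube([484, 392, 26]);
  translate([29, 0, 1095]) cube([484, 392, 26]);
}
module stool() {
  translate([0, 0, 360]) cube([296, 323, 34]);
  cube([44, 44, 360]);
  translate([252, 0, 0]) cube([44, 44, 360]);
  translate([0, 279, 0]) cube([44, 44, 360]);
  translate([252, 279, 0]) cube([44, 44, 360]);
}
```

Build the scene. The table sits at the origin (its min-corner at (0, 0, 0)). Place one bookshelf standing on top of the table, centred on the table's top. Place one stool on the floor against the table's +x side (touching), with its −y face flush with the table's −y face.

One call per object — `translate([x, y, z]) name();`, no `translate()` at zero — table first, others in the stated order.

table();
translate([251, 107, 745]) bookshelf();
translate([1044, 0, 0]) stool();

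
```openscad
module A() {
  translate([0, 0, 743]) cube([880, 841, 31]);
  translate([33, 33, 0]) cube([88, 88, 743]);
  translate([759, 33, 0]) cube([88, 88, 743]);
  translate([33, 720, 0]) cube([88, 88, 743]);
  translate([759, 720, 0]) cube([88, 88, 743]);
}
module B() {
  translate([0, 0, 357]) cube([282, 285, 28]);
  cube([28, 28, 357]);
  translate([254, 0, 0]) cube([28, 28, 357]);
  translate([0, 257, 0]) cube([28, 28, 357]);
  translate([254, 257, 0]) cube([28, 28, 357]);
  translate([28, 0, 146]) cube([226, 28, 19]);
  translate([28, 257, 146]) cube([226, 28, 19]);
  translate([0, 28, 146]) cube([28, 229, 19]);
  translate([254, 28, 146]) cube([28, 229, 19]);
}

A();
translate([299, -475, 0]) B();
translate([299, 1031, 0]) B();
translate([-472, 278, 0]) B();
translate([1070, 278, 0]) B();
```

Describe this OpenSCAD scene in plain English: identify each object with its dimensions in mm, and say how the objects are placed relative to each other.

A is a rectangular dining table. The top is 880×841×31 mm with its upper surface at z = 774 mm. It stands on four 88×88 mm square legs, each inset 33 mm from the nearest pair of top edges, running from the floor to the underside of the top.

B is a simple wooden stool: a rectangular seat 282 mm (x) by 285 mm (y), 28 mm thick, top face at z = 385 mm, on four square legs, each 28×28 mm in cross-section. The legs rest on z = 0, each flush with a corner of the seat. Four stretchers, 28 mm wide and 19 mm tall, connect adjacent legs with their undersides at z = 146 mm, each running between the inner faces of the legs it joins and aligned with the legs' outer faces on the other axis.

Four stools sit around the table at the −y, +y, −x, +x sides.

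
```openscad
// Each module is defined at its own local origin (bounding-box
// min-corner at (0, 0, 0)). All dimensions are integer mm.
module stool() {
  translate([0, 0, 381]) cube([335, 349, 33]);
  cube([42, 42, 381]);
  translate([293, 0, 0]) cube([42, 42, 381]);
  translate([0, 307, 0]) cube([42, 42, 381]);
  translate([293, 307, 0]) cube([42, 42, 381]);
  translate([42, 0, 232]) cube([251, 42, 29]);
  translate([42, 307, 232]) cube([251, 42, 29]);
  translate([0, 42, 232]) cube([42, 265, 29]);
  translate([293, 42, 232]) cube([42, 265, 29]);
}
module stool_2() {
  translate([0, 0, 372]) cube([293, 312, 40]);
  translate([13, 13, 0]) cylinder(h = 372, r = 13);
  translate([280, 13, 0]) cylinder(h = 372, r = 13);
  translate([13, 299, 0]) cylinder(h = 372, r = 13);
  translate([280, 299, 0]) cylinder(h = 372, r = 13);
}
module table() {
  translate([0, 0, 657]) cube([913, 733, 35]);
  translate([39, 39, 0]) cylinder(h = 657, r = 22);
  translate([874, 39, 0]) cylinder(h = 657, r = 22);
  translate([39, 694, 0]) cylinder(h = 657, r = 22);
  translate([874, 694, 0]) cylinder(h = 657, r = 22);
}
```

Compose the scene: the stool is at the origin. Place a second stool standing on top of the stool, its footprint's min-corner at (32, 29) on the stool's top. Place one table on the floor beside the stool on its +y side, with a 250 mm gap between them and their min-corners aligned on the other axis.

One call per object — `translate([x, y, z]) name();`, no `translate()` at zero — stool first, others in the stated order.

stool();
translate([32, 29, 414]) stool_2();
translate([0, 599, 0]) table();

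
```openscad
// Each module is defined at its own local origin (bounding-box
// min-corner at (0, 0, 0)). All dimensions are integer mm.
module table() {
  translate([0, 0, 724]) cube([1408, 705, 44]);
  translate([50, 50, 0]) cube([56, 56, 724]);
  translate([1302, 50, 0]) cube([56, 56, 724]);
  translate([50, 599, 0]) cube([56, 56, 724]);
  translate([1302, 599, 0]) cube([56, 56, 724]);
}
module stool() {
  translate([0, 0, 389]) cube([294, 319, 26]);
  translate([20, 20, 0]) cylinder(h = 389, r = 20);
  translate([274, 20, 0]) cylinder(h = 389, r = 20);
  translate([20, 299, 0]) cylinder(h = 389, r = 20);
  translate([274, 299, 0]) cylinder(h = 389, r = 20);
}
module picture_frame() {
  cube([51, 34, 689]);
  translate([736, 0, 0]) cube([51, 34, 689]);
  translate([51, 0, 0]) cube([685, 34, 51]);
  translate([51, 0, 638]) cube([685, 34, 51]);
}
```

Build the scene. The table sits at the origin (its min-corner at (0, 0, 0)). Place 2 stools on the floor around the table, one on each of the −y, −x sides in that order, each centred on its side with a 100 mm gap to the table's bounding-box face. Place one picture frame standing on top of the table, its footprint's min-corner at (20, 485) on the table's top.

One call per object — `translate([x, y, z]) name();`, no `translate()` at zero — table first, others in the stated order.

table();
translate([557, -419, 0]) stool();
translate([-394, 193, 0]) stool();
translate([20, 485, 768]) picture_frame();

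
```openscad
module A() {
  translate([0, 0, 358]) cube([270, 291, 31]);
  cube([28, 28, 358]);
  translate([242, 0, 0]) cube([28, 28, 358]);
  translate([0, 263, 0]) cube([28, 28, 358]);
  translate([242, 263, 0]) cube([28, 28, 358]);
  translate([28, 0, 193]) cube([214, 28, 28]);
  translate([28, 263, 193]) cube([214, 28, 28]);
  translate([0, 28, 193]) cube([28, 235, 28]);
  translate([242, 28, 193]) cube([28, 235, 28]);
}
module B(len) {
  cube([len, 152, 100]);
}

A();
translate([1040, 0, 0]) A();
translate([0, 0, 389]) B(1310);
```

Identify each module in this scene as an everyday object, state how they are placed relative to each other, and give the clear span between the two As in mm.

Second stool starts at x = 1040; first ends at x = 270; clear span = 1040 − 270 = 770 mm.

A is a stool. B is a beam. A beam spans the tops of two stools. The clear span between the two stools is 770 mm.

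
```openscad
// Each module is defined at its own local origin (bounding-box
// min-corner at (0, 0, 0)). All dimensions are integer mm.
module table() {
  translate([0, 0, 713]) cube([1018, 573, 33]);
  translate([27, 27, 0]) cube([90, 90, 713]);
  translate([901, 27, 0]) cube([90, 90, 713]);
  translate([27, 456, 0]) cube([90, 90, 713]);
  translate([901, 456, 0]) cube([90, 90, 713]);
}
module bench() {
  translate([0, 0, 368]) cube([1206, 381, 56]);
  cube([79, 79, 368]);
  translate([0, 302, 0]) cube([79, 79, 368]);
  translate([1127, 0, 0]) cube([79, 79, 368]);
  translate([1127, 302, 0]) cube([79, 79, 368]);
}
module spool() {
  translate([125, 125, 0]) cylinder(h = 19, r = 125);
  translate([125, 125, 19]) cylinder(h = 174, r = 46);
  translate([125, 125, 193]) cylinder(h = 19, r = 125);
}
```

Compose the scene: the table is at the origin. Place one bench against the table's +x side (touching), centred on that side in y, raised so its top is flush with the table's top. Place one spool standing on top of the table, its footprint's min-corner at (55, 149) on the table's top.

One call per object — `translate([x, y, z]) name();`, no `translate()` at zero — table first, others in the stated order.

table();
translate([1018, 96, 322]) bench();
translate([55, 149, 746]) spool();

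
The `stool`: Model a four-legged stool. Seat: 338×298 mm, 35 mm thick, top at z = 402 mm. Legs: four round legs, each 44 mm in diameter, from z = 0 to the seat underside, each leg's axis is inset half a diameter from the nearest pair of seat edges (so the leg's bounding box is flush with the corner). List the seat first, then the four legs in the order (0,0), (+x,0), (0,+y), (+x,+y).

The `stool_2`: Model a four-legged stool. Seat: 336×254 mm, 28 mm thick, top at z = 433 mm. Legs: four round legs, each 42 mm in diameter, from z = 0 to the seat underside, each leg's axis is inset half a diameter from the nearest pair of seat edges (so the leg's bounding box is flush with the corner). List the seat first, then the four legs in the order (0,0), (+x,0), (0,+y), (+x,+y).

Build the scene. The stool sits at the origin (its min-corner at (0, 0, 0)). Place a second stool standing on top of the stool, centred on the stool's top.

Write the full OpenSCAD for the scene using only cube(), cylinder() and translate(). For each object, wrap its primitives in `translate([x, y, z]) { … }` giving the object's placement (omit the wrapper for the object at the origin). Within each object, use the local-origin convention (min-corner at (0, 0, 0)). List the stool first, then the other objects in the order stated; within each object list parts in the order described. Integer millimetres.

translate([0, 0, 367]) cube([338, 298, 35]);
translate([22, 22, 0]) cylinder(h = 367, r = 22);
translate([316, 22, 0]) cylinder(h = 367, r = 22);
translate([22, 276, 0]) cylinder(h = 367, r = 22);
translate([316, 276, 0]) cylinder(h = 367, r = 22);
translate([1, 22, 402]) {
  translate([0, 0, 405]) cube([336, 254, 28]);
  translate([21, 21, 0]) cylinder(h = 405, r = 21);
  translate([315, 21, 0]) cylinder(h = 405, r = 21);
  translate([21, 233, 0]) cylinder(h = 405, r = 21);
  translate([315, 233, 0]) cylinder(h = 405, r = 21);
}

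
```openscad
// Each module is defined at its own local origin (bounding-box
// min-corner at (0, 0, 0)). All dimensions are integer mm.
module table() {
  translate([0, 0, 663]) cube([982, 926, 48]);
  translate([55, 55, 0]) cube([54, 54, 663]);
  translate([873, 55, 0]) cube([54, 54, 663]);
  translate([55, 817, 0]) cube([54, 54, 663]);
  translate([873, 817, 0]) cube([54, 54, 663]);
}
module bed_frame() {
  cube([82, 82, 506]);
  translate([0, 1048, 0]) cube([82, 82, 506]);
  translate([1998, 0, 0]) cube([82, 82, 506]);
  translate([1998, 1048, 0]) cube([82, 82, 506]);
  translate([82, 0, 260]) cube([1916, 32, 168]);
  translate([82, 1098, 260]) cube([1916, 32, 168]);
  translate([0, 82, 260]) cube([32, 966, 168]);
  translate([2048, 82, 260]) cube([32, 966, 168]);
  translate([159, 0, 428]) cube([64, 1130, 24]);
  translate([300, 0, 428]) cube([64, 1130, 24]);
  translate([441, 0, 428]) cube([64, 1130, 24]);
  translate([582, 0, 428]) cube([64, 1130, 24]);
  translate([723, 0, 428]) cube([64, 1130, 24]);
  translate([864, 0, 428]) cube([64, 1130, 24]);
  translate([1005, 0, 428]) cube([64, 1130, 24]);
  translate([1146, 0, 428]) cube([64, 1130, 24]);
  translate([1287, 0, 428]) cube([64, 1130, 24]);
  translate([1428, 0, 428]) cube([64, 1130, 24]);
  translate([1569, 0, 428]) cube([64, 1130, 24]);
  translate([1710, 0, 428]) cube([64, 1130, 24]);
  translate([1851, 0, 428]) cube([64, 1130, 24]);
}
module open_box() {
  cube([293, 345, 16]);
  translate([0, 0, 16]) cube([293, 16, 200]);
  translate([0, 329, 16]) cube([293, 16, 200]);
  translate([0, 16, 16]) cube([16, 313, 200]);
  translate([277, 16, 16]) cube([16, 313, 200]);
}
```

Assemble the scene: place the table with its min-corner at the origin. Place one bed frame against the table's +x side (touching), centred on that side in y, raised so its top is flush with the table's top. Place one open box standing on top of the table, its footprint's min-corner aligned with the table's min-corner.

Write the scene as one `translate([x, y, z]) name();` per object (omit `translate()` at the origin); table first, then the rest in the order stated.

table();
translate([982, -102, 205]) bed_frame();
translate([0, 0, 711]) open_box();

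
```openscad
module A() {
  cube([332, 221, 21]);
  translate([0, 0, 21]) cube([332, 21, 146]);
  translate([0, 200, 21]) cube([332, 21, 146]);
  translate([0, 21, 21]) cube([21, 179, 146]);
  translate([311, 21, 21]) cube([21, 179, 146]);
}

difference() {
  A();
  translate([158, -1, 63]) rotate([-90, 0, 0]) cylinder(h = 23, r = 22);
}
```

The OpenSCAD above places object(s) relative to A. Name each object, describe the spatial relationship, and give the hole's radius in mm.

The subtracted cylinder has r = 22 mm.

A is an open box. The open box has a circular hole through its front wall. The hole's radius is 22 mm.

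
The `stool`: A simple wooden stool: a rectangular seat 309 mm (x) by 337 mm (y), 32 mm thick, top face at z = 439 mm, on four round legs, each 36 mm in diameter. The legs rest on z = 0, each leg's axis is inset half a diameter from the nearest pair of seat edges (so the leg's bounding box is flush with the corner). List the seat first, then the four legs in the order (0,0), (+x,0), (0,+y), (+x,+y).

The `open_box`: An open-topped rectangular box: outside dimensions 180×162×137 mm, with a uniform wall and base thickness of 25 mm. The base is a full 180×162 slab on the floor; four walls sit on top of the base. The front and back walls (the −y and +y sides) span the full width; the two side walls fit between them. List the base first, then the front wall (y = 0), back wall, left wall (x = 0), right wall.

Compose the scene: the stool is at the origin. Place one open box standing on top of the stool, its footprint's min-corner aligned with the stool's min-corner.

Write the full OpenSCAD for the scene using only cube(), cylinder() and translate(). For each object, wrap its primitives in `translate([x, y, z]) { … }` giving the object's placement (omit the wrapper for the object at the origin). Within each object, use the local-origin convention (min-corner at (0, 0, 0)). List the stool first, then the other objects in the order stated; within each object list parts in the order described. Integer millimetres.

translate([0, 0, 407]) cube([309, 337, 32]);
translate([18, 18, 0]) cylinder(h = 407, r = 18);
translate([291, 18, 0]) cylinder(h = 407, r = 18);
translate([18, 319, 0]) cylinder(h = 407, r = 18);
translate([291, 319, 0]) cylinder(h = 407, r = 18);
translate([0, 0, 439]) {
  cube([180, 162, 25]);
  translate([0, 0, 25]) cube([180, 25, 112]);
  translate([0, 137, 25]) cube([180, 25, 112]);
  translate([0, 25, 25]) cube([25, 112, 112]);
  translate([155, 25, 25]) cube([25, 112, 112]);
}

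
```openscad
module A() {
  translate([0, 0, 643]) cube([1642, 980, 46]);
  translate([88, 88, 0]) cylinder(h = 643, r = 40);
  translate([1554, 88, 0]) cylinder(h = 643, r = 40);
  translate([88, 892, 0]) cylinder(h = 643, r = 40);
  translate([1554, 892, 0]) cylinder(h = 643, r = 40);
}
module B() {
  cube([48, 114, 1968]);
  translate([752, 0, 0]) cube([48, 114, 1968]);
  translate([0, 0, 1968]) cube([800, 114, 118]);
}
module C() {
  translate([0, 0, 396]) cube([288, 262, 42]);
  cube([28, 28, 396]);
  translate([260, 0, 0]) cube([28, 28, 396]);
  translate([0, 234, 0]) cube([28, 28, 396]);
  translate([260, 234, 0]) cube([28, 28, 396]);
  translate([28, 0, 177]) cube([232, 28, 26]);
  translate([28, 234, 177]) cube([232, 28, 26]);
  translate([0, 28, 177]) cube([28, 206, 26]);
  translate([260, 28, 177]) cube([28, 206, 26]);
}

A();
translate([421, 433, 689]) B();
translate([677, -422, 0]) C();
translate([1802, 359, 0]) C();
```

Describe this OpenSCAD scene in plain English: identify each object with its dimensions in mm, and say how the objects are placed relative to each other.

A is a table with a 1642×980 mm rectangular top, 46 mm thick, top surface at z = 689 mm, supported by four round legs of 80 mm diameter, each leg's bounding box inset 48 mm from the nearest pair of top edges, running from the floor.

B is a door frame. The clear opening is 704 mm wide and 1968 mm high. Two 48 mm wide jambs, 114 mm deep, stand either side of the opening from the floor to the top of the opening. A 118 mm thick head sits across the top of both jambs, spanning the full outside width of the frame.

C is a four-legged stool. The seat is 288×262 mm, 42 mm thick, top at z = 438 mm. It stands on four square legs, each 28×28 mm in cross-section, from z = 0 to the seat underside, each flush with a corner of the seat. Four stretchers, 28 mm wide and 26 mm tall, connect adjacent legs with their undersides at z = 177 mm, each running between the inner faces of the legs it joins and aligned with the legs' outer faces on the other axis.

The door frame is on top of the table, centred. Two stools sit around the table at the −y, +x sides.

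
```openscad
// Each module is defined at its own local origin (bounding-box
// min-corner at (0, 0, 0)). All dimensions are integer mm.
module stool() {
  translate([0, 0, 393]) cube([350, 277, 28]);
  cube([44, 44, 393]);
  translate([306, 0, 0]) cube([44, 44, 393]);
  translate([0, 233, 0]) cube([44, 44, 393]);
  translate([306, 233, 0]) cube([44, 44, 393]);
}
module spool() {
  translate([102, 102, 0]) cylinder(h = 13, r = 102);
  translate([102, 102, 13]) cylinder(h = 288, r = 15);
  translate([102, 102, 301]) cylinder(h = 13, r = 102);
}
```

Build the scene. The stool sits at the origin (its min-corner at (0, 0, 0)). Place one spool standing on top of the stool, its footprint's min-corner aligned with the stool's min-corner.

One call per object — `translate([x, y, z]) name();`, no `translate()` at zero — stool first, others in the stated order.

stool();
translate([0, 0, 421]) spool();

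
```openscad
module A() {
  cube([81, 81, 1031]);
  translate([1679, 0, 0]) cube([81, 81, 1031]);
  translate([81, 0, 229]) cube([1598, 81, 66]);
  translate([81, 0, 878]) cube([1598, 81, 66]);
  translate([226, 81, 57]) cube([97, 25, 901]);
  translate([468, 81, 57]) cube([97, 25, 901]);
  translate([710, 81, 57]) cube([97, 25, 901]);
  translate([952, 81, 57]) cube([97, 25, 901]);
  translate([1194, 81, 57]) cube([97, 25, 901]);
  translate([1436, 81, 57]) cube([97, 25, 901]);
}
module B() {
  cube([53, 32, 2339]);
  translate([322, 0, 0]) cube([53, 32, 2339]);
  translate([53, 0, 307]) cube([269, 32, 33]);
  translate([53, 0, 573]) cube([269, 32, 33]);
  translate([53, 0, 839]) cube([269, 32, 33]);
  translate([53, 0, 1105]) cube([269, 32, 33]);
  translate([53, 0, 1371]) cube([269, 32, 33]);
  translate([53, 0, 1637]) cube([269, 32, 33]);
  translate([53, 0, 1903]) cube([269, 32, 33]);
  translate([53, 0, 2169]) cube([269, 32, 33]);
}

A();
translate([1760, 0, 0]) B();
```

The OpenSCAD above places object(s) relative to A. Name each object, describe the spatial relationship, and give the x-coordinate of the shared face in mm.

The fence section's +x face and the ladder's −x face are both at x = 1760 mm.

A is a fence section. B is a ladder. The ladder is against the fence section's +x side, with their −y faces flush. The x-coordinate of the shared face is 1760 mm.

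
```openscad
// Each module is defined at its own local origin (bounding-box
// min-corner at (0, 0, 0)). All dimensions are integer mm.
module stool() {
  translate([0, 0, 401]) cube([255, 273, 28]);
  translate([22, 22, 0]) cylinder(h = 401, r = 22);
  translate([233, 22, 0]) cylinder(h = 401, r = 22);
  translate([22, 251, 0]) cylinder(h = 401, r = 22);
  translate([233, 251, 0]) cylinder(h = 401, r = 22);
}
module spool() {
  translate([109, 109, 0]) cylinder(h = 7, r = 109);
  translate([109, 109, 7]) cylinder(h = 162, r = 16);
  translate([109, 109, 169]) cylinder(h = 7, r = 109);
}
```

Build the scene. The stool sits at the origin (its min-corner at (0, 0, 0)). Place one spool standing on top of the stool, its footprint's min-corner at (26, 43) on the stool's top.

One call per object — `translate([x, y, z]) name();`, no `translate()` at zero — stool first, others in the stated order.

stool();
translate([26, 43, 429]) spool();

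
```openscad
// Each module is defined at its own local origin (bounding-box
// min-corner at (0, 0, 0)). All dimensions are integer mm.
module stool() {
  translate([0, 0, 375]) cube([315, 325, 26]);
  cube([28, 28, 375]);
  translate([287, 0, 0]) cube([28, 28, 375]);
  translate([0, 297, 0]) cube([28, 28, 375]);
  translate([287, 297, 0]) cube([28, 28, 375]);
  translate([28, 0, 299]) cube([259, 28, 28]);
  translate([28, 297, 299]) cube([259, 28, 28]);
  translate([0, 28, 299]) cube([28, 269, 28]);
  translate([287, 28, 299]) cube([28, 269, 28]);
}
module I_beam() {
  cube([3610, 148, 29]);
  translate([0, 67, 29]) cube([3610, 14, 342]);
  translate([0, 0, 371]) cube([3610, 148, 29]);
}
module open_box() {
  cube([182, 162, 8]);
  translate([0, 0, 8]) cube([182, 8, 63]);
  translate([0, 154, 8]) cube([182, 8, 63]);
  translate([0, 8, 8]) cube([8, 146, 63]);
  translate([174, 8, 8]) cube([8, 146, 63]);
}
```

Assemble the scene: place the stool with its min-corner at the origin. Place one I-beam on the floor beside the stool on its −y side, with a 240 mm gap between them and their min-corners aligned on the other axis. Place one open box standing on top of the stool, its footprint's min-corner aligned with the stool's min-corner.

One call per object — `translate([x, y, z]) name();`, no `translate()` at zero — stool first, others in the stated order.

stool();
translate([0, -388, 0]) I_beam();
translate([0, 0, 401]) open_box();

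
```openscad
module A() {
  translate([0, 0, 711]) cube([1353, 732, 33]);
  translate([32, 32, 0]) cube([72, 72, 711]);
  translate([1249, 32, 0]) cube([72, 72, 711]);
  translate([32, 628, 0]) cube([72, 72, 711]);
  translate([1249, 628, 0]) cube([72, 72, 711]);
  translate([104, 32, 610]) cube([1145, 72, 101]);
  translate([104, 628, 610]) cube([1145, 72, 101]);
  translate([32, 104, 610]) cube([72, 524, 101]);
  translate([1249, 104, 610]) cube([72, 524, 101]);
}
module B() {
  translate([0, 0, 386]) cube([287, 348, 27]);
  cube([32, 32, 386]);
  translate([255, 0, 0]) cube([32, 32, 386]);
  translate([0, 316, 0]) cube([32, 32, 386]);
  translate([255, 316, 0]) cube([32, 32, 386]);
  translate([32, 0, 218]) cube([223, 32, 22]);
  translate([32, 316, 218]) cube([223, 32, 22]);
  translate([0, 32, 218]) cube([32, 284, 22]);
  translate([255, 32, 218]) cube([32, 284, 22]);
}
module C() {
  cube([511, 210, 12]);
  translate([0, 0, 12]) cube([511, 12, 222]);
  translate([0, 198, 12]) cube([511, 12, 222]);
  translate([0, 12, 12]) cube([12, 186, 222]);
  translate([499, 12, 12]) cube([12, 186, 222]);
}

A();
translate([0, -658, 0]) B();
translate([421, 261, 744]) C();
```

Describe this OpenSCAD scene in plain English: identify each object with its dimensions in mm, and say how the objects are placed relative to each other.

A is a table: top 1353 mm (x) × 732 mm (y), 33 mm thick, upper face at z = 744 mm, on four 72×72 mm square legs, each inset 32 mm from the nearest pair of top edges, running from z = 0 to the bottom of the top. Four apron rails, 72 mm thick and 101 mm tall, run between adjacent legs with their top edges flush with the underside of the top and their outer faces flush with the legs' outer faces.

B is a simple wooden stool: a rectangular seat 287 mm (x) by 348 mm (y), 27 mm thick, top face at z = 413 mm, on four square legs, each 32×32 mm in cross-section. The legs rest on z = 0, each flush with a corner of the seat. Four stretchers, 32 mm wide and 22 mm tall, connect adjacent legs with their undersides at z = 218 mm, each running between the inner faces of the legs it joins and aligned with the legs' outer faces on the other axis.

C is an open-topped rectangular box: outside dimensions 511×210×234 mm, with a uniform wall and base thickness of 12 mm. The base is a full 511×210 slab on the floor; four walls sit on top of the base. The front and back walls (the −y and +y sides) span the full width; the two side walls fit between them.

The stool is on the floor beside the table on its −y side. The open box is on top of the table, centred.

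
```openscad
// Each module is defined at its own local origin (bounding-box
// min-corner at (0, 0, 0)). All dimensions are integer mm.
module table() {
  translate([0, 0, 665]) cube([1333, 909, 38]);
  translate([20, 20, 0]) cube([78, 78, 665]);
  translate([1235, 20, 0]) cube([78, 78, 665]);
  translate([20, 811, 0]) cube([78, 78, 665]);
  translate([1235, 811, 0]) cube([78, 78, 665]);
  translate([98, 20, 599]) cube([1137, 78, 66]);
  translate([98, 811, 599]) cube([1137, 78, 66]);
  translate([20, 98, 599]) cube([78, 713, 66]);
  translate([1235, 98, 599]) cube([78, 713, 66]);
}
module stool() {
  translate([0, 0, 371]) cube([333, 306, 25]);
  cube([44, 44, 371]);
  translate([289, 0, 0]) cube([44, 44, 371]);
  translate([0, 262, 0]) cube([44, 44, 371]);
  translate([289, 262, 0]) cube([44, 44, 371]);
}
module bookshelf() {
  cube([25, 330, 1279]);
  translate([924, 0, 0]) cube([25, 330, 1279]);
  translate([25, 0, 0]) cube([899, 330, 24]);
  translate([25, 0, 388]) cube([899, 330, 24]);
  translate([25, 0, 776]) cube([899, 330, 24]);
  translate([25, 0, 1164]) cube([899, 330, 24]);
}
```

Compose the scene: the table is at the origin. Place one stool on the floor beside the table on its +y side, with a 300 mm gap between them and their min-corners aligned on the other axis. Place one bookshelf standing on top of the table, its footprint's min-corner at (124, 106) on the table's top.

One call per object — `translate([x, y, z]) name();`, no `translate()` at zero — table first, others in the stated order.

table();
translate([0, 1209, 0]) stool();
translate([124, 106, 703]) bookshelf();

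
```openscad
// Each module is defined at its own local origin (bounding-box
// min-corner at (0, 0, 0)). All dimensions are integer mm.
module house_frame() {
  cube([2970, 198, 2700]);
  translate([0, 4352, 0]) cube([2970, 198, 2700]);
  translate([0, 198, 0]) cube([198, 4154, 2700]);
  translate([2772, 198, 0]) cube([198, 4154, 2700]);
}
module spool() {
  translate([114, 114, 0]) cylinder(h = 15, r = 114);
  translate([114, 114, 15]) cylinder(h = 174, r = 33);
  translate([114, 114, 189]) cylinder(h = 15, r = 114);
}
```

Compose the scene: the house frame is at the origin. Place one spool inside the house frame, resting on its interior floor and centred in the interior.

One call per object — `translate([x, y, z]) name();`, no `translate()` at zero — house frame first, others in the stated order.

house_frame();
translate([1371, 2161, 0]) spool();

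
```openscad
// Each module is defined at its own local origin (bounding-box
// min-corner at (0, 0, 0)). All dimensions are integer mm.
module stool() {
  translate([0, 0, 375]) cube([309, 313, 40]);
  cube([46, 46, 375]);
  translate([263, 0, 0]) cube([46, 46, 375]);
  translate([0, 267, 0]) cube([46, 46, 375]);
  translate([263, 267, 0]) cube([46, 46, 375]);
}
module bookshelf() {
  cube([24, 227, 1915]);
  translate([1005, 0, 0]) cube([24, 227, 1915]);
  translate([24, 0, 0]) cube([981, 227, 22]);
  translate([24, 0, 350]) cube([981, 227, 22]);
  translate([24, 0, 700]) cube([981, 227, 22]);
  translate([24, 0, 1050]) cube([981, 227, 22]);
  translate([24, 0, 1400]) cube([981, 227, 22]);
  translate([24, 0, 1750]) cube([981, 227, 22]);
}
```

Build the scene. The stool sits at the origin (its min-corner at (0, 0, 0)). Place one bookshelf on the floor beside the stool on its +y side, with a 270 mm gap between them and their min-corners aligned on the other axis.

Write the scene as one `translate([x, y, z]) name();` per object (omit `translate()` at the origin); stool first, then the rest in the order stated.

stool();
translate([0, 583, 0]) bookshelf();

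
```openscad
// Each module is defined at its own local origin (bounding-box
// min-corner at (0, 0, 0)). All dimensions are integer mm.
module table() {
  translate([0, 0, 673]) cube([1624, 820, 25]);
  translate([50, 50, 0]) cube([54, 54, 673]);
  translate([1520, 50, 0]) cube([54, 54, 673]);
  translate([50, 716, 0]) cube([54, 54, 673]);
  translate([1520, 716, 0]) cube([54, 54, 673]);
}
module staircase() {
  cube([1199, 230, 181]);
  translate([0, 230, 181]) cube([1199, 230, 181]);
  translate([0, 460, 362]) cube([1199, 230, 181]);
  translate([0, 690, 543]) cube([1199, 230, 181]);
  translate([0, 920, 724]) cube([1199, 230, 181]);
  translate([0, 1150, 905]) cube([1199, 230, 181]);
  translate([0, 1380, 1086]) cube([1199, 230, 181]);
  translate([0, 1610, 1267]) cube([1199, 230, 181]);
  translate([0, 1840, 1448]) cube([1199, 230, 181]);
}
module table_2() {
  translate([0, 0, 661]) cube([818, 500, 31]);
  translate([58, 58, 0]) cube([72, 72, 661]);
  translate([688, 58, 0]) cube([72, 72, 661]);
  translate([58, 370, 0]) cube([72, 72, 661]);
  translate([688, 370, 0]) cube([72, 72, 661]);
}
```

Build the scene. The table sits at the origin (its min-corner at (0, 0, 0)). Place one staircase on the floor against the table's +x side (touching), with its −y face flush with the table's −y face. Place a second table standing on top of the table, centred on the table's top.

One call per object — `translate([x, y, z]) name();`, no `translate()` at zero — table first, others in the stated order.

table();
translate([1624, 0, 0]) staircase();
translate([403, 160, 698]) table_2();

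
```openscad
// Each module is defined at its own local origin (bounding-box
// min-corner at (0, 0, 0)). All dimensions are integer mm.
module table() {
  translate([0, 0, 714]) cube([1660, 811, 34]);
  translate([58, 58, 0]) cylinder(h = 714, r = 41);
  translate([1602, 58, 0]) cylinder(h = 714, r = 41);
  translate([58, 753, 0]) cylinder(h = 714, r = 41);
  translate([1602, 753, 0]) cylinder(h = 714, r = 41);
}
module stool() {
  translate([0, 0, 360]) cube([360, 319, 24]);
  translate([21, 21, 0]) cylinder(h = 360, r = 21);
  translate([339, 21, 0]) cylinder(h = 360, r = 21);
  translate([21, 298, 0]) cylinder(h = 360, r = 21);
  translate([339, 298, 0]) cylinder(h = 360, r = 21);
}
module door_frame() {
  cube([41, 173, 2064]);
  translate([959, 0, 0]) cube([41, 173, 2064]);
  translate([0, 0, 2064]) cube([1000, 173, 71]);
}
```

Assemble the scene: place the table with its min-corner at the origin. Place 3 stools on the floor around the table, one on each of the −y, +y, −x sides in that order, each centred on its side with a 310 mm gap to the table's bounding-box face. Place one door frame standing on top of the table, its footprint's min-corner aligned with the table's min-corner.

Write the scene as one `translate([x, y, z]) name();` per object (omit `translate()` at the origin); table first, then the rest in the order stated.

table();
translate([650, -629, 0]) stool();
translate([650, 1121, 0]) stool();
translate([-670, 246, 0]) stool();
translate([0, 0, 748]) door_frame();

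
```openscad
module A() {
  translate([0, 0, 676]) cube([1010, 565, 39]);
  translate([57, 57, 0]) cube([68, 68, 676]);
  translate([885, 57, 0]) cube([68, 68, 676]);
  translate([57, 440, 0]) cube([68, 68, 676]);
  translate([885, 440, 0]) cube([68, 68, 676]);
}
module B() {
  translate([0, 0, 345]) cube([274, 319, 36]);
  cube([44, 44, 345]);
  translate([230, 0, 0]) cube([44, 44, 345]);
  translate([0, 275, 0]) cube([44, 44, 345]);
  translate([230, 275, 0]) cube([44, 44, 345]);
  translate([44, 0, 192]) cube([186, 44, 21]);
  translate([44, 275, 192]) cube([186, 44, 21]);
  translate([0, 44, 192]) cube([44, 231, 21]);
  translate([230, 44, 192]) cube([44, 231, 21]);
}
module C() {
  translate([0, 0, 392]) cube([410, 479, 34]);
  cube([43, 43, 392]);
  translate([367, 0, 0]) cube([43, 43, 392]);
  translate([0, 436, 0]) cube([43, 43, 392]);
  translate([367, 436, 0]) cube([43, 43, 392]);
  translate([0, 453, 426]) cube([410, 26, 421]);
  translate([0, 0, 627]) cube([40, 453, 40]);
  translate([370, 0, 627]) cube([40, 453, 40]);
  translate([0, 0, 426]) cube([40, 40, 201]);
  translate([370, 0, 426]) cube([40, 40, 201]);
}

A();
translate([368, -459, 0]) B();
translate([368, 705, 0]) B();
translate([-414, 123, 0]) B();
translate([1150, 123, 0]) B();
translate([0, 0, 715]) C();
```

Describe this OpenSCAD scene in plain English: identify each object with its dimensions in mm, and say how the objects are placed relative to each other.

A is a rectangular dining table. The top is 1010×565×39 mm with its upper surface at z = 715 mm. It stands on four 68×68 mm square legs, each inset 57 mm from the nearest pair of top edges, running from the floor to the underside of the top.

B is a four-legged stool. The seat is 274×319 mm, 36 mm thick, top at z = 381 mm. It stands on four square legs, each 44×44 mm in cross-section, from z = 0 to the seat underside, each flush with a corner of the seat. Four stretchers, 44 mm wide and 21 mm tall, connect adjacent legs with their undersides at z = 192 mm, each running between the inner faces of the legs it joins and aligned with the legs' outer faces on the other axis.

C is a chair. The seat is a 410×479×34 mm slab with its top at z = 426 mm, on four 43×43 mm corner legs (flush with the seat edges, standing on z = 0). A flat backrest 26 mm thick, 421 mm tall, spans the full seat width and rises from the seat top along its +y edge, rear face flush with the rear of the seat. Two armrests of 40×40 mm section run along each side from the seat's front edge to the front of the backrest, top faces 241 mm above the seat top and outer faces flush with the seat's x-edges; a 40×40 mm post under the front of each armrest stands on the seat at the front corner.

Four stools sit around the table at the −y, +y, −x, +x sides. The chair is on top of the table.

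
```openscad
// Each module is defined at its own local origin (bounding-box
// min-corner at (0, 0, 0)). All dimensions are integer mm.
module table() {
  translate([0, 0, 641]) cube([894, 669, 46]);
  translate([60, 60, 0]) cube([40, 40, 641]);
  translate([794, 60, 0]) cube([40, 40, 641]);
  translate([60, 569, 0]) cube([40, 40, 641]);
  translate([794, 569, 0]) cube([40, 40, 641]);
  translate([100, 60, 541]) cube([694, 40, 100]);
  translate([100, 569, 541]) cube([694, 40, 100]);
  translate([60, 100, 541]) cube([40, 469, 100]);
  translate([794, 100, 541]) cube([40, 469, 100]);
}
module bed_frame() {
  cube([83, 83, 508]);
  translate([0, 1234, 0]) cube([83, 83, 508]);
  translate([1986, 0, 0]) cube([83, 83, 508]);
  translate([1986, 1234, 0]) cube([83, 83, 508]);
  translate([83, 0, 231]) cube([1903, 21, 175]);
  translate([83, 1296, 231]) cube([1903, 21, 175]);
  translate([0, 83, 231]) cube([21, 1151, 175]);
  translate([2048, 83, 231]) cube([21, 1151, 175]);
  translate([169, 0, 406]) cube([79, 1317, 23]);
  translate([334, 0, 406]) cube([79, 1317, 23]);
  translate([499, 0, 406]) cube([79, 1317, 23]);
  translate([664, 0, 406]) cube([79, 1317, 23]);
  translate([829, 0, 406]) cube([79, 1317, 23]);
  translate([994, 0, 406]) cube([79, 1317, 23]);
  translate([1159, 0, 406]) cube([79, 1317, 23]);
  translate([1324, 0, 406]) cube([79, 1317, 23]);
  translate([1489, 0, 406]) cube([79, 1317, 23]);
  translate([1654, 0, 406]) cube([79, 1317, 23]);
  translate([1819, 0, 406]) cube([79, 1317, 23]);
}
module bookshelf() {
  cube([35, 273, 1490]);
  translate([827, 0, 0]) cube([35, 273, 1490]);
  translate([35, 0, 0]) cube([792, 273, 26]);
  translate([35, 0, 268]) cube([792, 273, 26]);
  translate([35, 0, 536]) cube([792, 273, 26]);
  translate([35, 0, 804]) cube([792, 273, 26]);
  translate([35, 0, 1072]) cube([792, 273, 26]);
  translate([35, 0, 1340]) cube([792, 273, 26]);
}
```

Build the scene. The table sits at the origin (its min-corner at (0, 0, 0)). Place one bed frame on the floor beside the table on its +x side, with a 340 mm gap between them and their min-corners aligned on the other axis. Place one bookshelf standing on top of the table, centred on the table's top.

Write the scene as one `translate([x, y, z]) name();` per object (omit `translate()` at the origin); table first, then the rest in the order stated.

table();
translate([1234, 0, 0]) bed_frame();
translate([16, 198, 687]) bookshelf();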